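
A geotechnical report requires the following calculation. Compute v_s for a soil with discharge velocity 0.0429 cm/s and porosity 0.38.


Using v_s = v_d / n
v_s = 0.0429 / 0.38
v_s = 0.11289 cm/s


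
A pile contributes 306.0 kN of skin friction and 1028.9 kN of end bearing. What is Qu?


Result: 1334.9 kN

Derivation:
Using Qu = Qf + Qb
Qu = 306.0 + 1028.9
Qu = 1334.9 kN


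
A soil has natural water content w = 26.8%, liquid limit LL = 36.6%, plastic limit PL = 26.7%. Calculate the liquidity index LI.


Result: 0.01

Derivation:
First compute the plasticity index:
PI = LL - PL = 36.6 - 26.7 = 9.9
Then compute the liquidity index:
LI = (w - PL) / PI
LI = (26.8 - 26.7) / 9.9
LI = 0.01


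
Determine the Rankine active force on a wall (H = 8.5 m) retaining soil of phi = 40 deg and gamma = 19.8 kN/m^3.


Compute active earth pressure coefficient:
Ka = tan^2(45 - phi/2) = tan^2(25.0) = 0.217443
Compute active force:
Pa = 0.5 * Ka * gamma * H^2
Pa = 0.5 * 0.217443 * 19.8 * 8.5^2
Pa = 155.53 kN/m


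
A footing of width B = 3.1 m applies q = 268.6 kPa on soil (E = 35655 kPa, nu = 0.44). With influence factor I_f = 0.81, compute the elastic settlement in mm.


Result: 15.254 mm

Derivation:
Using Se = q * B * (1 - nu^2) * I_f / E
1 - nu^2 = 1 - 0.44^2 = 0.8064
Se = 268.6 * 3.1 * 0.8064 * 0.81 / 35655
Se = 0.015254 m
Convert to mm: Se = 0.015254 * 1000 = 15.254 mm


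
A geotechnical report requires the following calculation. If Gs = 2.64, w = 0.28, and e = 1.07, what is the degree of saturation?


Result: 0.6908

Derivation:
Using S = Gs * w / e
S = 2.64 * 0.28 / 1.07
S = 0.6908


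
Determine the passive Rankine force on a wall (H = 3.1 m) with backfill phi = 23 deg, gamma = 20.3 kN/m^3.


Result: 222.65 kN/m

Derivation:
Compute passive earth pressure coefficient:
Kp = tan^2(45 + phi/2) = tan^2(56.5) = 2.282623
Compute passive force:
Pp = 0.5 * Kp * gamma * H^2
Pp = 0.5 * 2.282623 * 20.3 * 3.1^2
Pp = 222.65 kN/m


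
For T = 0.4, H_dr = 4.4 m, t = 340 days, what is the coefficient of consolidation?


Using cv = T * H_dr^2 / t
H_dr^2 = 4.4^2 = 19.36
cv = 0.4 * 19.36 / 340
cv = 0.02278 m^2/day


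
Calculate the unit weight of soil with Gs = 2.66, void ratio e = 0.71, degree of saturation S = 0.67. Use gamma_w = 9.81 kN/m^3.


Using gamma = gamma_w * (Gs + S*e) / (1 + e)
Numerator: Gs + S*e = 2.66 + 0.67*0.71 = 3.1357
Denominator: 1 + e = 1 + 0.71 = 1.71
gamma = 9.81 * 3.1357 / 1.71
gamma = 17.989 kN/m^3


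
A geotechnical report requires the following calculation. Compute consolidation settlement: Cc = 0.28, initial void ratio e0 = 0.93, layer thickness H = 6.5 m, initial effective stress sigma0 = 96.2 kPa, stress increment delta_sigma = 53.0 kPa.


Result: 0.1797 m

Derivation:
Using Sc = Cc * H / (1 + e0) * log10((sigma0 + delta_sigma) / sigma0)
Stress ratio = (96.2 + 53.0) / 96.2 = 1.55094
log10(1.55094) = 0.190594
Cc * H / (1 + e0) = 0.28 * 6.5 / (1 + 0.93) = 0.943005
Sc = 0.943005 * 0.190594
Sc = 0.1797 m


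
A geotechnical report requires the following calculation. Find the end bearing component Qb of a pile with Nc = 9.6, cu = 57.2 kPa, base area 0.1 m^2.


Using Qb = Nc * cu * Ab
Qb = 9.6 * 57.2 * 0.1
Qb = 54.91 kN


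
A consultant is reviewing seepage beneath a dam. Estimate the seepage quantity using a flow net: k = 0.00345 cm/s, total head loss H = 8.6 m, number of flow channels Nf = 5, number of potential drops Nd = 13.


Convert k to m/s for unit consistency with H:
k = 0.00345 cm/s = 0.00345 / 100 m/s = 3.45e-05 m/s
Using q = k * H * Nf / Nd
Nf / Nd = 5 / 13 = 0.3846
q = 3.45e-05 * 8.6 * 0.3846
q = 0.0001141 m^3/s per m


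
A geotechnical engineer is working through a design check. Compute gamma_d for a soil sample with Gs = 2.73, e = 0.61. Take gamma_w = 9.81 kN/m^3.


Result: 16.634 kN/m^3

Derivation:
Using gamma_d = Gs * gamma_w / (1 + e)
gamma_d = 2.73 * 9.81 / (1 + 0.61)
gamma_d = 2.73 * 9.81 / 1.61
gamma_d = 16.634 kN/m^3


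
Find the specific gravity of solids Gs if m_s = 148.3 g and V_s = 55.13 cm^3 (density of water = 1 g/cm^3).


Result: 2.69

Derivation:
Using Gs = m_s / (V_s * rho_w)
Since rho_w = 1 g/cm^3:
Gs = 148.3 / 55.13
Gs = 2.69


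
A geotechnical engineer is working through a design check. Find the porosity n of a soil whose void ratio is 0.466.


Using the relation n = e / (1 + e)
n = 0.466 / (1 + 0.466)
n = 0.466 / 1.466
n = 0.3179


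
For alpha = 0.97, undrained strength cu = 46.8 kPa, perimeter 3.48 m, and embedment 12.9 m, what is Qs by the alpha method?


Result: 2037.92 kN

Derivation:
Using Qs = alpha * cu * perimeter * L
Qs = 0.97 * 46.8 * 3.48 * 12.9
Qs = 2037.92 kN


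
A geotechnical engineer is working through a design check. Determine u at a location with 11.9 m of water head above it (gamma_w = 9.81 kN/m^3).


Result: 116.74 kPa

Derivation:
Using u = gamma_w * h_w
u = 9.81 * 11.9
u = 116.74 kPa


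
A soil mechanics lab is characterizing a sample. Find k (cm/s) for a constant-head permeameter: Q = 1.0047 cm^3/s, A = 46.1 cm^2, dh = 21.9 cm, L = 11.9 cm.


Compute hydraulic gradient:
i = dh / L = 21.9 / 11.9 = 1.84034
Then apply Darcy's law:
k = Q / (A * i)
k = 1.0047 / (46.1 * 1.84034)
k = 1.0047 / 84.8395
k = 0.011842 cm/s


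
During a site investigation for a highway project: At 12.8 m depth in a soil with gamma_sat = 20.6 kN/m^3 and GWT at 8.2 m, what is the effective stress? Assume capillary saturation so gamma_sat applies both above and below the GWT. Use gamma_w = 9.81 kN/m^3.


Total stress = gamma_sat * depth
sigma = 20.6 * 12.8 = 263.68 kPa
Pore water pressure u = gamma_w * (depth - d_wt)
u = 9.81 * (12.8 - 8.2) = 45.126 kPa
Effective stress = sigma - u
sigma' = 263.68 - 45.126 = 218.55 kPa


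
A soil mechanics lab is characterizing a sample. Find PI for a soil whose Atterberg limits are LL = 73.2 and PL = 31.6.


Result: 41.6

Derivation:
Using PI = LL - PL
PI = 73.2 - 31.6
PI = 41.6


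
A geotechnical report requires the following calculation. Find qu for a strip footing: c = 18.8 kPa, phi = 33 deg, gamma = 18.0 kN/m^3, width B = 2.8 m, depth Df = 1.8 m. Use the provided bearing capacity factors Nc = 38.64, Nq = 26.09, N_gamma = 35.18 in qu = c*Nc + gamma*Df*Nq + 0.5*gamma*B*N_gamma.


Compute qu = c*Nc + gamma*Df*Nq + 0.5*gamma*B*N_gamma
Term 1: 18.8 * 38.64 = 726.432
Term 2: 18.0 * 1.8 * 26.09 = 845.316
Term 3: 0.5 * 18.0 * 2.8 * 35.18 = 886.536
qu = 726.432 + 845.316 + 886.536
qu = 2458.28 kPa


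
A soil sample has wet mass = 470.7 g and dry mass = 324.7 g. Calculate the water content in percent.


Using w = (m_wet - m_dry) / m_dry * 100
m_wet - m_dry = 470.7 - 324.7 = 146.0 g
w = 146.0 / 324.7 * 100
w = 44.96 %


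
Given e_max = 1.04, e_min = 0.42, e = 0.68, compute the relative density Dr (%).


Result: 58.06 %

Derivation:
Using Dr = (e_max - e) / (e_max - e_min) * 100
e_max - e = 1.04 - 0.68 = 0.36
e_max - e_min = 1.04 - 0.42 = 0.62
Dr = 0.36 / 0.62 * 100
Dr = 58.06 %


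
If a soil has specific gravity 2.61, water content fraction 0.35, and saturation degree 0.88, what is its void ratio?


Result: 1.0381

Derivation:
Using the relation e = Gs * w / S
e = 2.61 * 0.35 / 0.88
e = 1.0381


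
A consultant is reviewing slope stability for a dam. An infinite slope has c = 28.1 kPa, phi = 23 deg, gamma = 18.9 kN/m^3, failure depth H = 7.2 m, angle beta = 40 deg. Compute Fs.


Result: 0.925

Derivation:
Using Fs = c / (gamma*H*sin(beta)*cos(beta)) + tan(phi)/tan(beta)
Cohesion contribution = 28.1 / (18.9*7.2*sin(40)*cos(40))
Cohesion contribution = 0.419363
Friction contribution = tan(23)/tan(40) = 0.505869
Fs = 0.419363 + 0.505869
Fs = 0.925


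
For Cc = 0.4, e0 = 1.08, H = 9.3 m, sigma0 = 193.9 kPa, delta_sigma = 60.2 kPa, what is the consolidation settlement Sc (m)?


Result: 0.21 m

Derivation:
Using Sc = Cc * H / (1 + e0) * log10((sigma0 + delta_sigma) / sigma0)
Stress ratio = (193.9 + 60.2) / 193.9 = 1.31047
log10(1.31047) = 0.117427
Cc * H / (1 + e0) = 0.4 * 9.3 / (1 + 1.08) = 1.78846
Sc = 1.78846 * 0.117427
Sc = 0.21 m


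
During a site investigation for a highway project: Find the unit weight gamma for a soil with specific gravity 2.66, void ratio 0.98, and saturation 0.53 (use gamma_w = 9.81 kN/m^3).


Using gamma = gamma_w * (Gs + S*e) / (1 + e)
Numerator: Gs + S*e = 2.66 + 0.53*0.98 = 3.1794
Denominator: 1 + e = 1 + 0.98 = 1.98
gamma = 9.81 * 3.1794 / 1.98
gamma = 15.752 kN/m^3


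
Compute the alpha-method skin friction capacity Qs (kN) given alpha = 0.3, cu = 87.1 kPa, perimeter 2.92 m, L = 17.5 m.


Using Qs = alpha * cu * perimeter * L
Qs = 0.3 * 87.1 * 2.92 * 17.5
Qs = 1335.24 kN


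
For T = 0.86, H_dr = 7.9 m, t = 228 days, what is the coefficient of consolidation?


Using cv = T * H_dr^2 / t
H_dr^2 = 7.9^2 = 62.41
cv = 0.86 * 62.41 / 228
cv = 0.23541 m^2/day


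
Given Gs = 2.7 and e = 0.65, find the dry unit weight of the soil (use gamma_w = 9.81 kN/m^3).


Result: 16.053 kN/m^3

Derivation:
Using gamma_d = Gs * gamma_w / (1 + e)
gamma_d = 2.7 * 9.81 / (1 + 0.65)
gamma_d = 2.7 * 9.81 / 1.65
gamma_d = 16.053 kN/m^3


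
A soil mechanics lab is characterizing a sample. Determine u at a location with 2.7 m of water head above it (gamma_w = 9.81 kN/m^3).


Result: 26.49 kPa

Derivation:
Using u = gamma_w * h_w
u = 9.81 * 2.7
u = 26.49 kPa


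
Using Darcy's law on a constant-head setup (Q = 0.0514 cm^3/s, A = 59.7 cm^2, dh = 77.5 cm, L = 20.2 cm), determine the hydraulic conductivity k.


Compute hydraulic gradient:
i = dh / L = 77.5 / 20.2 = 3.83663
Then apply Darcy's law:
k = Q / (A * i)
k = 0.0514 / (59.7 * 3.83663)
k = 0.0514 / 229.047
k = 0.000224 cm/s


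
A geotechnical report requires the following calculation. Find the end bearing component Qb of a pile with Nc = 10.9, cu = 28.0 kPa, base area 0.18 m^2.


Result: 54.94 kN

Derivation:
Using Qb = Nc * cu * Ab
Qb = 10.9 * 28.0 * 0.18
Qb = 54.94 kN


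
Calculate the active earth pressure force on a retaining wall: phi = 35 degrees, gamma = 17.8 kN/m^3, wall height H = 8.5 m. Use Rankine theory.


Compute active earth pressure coefficient:
Ka = tan^2(45 - phi/2) = tan^2(27.5) = 0.27099
Compute active force:
Pa = 0.5 * Ka * gamma * H^2
Pa = 0.5 * 0.27099 * 17.8 * 8.5^2
Pa = 174.25 kN/m


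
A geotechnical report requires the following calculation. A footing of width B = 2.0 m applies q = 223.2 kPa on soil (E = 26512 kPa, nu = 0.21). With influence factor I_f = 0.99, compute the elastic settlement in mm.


Using Se = q * B * (1 - nu^2) * I_f / E
1 - nu^2 = 1 - 0.21^2 = 0.9559
Se = 223.2 * 2.0 * 0.9559 * 0.99 / 26512
Se = 0.015934 m
Convert to mm: Se = 0.015934 * 1000 = 15.934 mm


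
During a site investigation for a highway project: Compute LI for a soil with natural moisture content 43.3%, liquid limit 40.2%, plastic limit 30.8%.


First compute the plasticity index:
PI = LL - PL = 40.2 - 30.8 = 9.4
Then compute the liquidity index:
LI = (w - PL) / PI
LI = (43.3 - 30.8) / 9.4
LI = 1.33


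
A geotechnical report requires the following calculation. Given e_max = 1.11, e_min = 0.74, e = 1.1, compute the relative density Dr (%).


Using Dr = (e_max - e) / (e_max - e_min) * 100
e_max - e = 1.11 - 1.1 = 0.01
e_max - e_min = 1.11 - 0.74 = 0.37
Dr = 0.01 / 0.37 * 100
Dr = 2.7 %


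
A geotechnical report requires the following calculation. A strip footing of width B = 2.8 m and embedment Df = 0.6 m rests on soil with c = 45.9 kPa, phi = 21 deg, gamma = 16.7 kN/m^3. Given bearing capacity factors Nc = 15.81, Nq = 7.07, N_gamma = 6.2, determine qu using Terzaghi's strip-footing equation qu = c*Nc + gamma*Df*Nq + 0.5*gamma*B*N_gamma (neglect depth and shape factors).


Compute qu = c*Nc + gamma*Df*Nq + 0.5*gamma*B*N_gamma
Term 1: 45.9 * 15.81 = 725.679
Term 2: 16.7 * 0.6 * 7.07 = 70.8414
Term 3: 0.5 * 16.7 * 2.8 * 6.2 = 144.956
qu = 725.679 + 70.8414 + 144.956
qu = 941.48 kPa


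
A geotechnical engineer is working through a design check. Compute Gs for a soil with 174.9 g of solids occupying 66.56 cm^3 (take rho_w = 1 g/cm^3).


Result: 2.628

Derivation:
Using Gs = m_s / (V_s * rho_w)
Since rho_w = 1 g/cm^3:
Gs = 174.9 / 66.56
Gs = 2.628


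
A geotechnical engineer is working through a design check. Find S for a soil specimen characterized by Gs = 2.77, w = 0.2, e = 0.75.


Using S = Gs * w / e
S = 2.77 * 0.2 / 0.75
S = 0.7387


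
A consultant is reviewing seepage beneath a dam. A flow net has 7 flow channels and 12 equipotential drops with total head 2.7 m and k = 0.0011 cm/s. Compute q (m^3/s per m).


Result: 1.733e-05 m^3/s per m

Derivation:
Convert k to m/s for unit consistency with H:
k = 0.0011 cm/s = 0.0011 / 100 m/s = 1.1e-05 m/s
Using q = k * H * Nf / Nd
Nf / Nd = 7 / 12 = 0.5833
q = 1.1e-05 * 2.7 * 0.5833
q = 1.733e-05 m^3/s per m


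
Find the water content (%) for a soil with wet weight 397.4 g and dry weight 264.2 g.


Using w = (m_wet - m_dry) / m_dry * 100
m_wet - m_dry = 397.4 - 264.2 = 133.2 g
w = 133.2 / 264.2 * 100
w = 50.42 %


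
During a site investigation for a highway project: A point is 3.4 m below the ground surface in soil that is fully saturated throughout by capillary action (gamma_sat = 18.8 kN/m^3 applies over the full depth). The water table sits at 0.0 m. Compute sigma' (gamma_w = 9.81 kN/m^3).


Result: 30.57 kPa

Derivation:
Total stress = gamma_sat * depth
sigma = 18.8 * 3.4 = 63.92 kPa
Pore water pressure u = gamma_w * (depth - d_wt)
u = 9.81 * (3.4 - 0.0) = 33.354 kPa
Effective stress = sigma - u
sigma' = 63.92 - 33.354 = 30.57 kPa


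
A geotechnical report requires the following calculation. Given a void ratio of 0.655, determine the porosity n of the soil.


Using the relation n = e / (1 + e)
n = 0.655 / (1 + 0.655)
n = 0.655 / 1.655
n = 0.3958


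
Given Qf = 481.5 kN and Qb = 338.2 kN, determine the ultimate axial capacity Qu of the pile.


Result: 819.7 kN

Derivation:
Using Qu = Qf + Qb
Qu = 481.5 + 338.2
Qu = 819.7 kN


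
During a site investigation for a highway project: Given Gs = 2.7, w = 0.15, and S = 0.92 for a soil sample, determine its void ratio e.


Result: 0.4402

Derivation:
Using the relation e = Gs * w / S
e = 2.7 * 0.15 / 0.92
e = 0.4402


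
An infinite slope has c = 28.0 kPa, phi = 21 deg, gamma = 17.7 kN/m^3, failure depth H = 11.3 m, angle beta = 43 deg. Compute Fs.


Using Fs = c / (gamma*H*sin(beta)*cos(beta)) + tan(phi)/tan(beta)
Cohesion contribution = 28.0 / (17.7*11.3*sin(43)*cos(43))
Cohesion contribution = 0.28067
Friction contribution = tan(21)/tan(43) = 0.411644
Fs = 0.28067 + 0.411644
Fs = 0.692


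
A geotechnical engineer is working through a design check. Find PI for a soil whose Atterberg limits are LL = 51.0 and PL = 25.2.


Using PI = LL - PL
PI = 51.0 - 25.2
PI = 25.8


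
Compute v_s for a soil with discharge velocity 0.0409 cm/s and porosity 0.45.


Using v_s = v_d / n
v_s = 0.0409 / 0.45
v_s = 0.09089 cm/s


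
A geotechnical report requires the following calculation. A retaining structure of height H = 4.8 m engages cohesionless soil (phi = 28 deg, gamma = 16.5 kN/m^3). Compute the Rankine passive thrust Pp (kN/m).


Compute passive earth pressure coefficient:
Kp = tan^2(45 + phi/2) = tan^2(59.0) = 2.769826
Compute passive force:
Pp = 0.5 * Kp * gamma * H^2
Pp = 0.5 * 2.769826 * 16.5 * 4.8^2
Pp = 526.49 kN/m


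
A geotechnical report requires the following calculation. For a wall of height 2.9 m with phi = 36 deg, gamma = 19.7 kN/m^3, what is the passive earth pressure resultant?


Result: 319.08 kN/m

Derivation:
Compute passive earth pressure coefficient:
Kp = tan^2(45 + phi/2) = tan^2(63.0) = 3.85184
Compute passive force:
Pp = 0.5 * Kp * gamma * H^2
Pp = 0.5 * 3.85184 * 19.7 * 2.9^2
Pp = 319.08 kN/m


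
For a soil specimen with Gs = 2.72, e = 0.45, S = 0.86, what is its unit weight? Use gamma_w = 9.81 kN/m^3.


Result: 21.02 kN/m^3

Derivation:
Using gamma = gamma_w * (Gs + S*e) / (1 + e)
Numerator: Gs + S*e = 2.72 + 0.86*0.45 = 3.107
Denominator: 1 + e = 1 + 0.45 = 1.45
gamma = 9.81 * 3.107 / 1.45
gamma = 21.02 kN/m^3


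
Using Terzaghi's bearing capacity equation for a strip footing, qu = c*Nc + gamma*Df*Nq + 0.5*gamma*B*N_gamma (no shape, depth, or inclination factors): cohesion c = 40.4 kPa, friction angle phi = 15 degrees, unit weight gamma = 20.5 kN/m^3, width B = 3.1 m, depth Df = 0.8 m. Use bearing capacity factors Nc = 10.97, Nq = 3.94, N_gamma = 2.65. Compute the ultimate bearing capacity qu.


Result: 592.01 kPa

Derivation:
Compute qu = c*Nc + gamma*Df*Nq + 0.5*gamma*B*N_gamma
Term 1: 40.4 * 10.97 = 443.188
Term 2: 20.5 * 0.8 * 3.94 = 64.616
Term 3: 0.5 * 20.5 * 3.1 * 2.65 = 84.20375
qu = 443.188 + 64.616 + 84.20375
qu = 592.01 kPa


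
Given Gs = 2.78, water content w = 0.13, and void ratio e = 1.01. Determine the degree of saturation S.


Using S = Gs * w / e
S = 2.78 * 0.13 / 1.01
S = 0.3578


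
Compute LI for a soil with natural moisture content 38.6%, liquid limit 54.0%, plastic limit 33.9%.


First compute the plasticity index:
PI = LL - PL = 54.0 - 33.9 = 20.1
Then compute the liquidity index:
LI = (w - PL) / PI
LI = (38.6 - 33.9) / 20.1
LI = 0.234


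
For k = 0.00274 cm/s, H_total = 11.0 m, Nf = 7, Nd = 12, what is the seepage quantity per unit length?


Result: 0.0001758 m^3/s per m

Derivation:
Convert k to m/s for unit consistency with H:
k = 0.00274 cm/s = 0.00274 / 100 m/s = 2.74e-05 m/s
Using q = k * H * Nf / Nd
Nf / Nd = 7 / 12 = 0.5833
q = 2.74e-05 * 11.0 * 0.5833
q = 0.0001758 m^3/s per m


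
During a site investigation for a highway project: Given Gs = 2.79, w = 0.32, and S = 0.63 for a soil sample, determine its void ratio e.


Using the relation e = Gs * w / S
e = 2.79 * 0.32 / 0.63
e = 1.4171


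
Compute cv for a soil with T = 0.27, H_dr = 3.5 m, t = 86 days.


Using cv = T * H_dr^2 / t
H_dr^2 = 3.5^2 = 12.25
cv = 0.27 * 12.25 / 86
cv = 0.03846 m^2/day


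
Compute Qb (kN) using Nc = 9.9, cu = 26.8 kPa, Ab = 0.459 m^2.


Result: 121.78 kN

Derivation:
Using Qb = Nc * cu * Ab
Qb = 9.9 * 26.8 * 0.459
Qb = 121.78 kN


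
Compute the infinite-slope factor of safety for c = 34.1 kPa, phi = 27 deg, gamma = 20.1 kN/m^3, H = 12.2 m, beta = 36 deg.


Result: 0.994

Derivation:
Using Fs = c / (gamma*H*sin(beta)*cos(beta)) + tan(phi)/tan(beta)
Cohesion contribution = 34.1 / (20.1*12.2*sin(36)*cos(36))
Cohesion contribution = 0.29243
Friction contribution = tan(27)/tan(36) = 0.701302
Fs = 0.29243 + 0.701302
Fs = 0.994


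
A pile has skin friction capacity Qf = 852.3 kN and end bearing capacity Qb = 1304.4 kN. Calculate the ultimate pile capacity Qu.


Using Qu = Qf + Qb
Qu = 852.3 + 1304.4
Qu = 2156.7 kN


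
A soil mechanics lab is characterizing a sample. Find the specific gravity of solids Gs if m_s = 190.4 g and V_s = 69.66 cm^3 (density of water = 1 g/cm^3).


Using Gs = m_s / (V_s * rho_w)
Since rho_w = 1 g/cm^3:
Gs = 190.4 / 69.66
Gs = 2.733


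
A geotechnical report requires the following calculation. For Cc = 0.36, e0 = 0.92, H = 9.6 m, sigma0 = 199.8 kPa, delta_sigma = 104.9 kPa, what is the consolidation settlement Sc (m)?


Using Sc = Cc * H / (1 + e0) * log10((sigma0 + delta_sigma) / sigma0)
Stress ratio = (199.8 + 104.9) / 199.8 = 1.52503
log10(1.52503) = 0.183277
Cc * H / (1 + e0) = 0.36 * 9.6 / (1 + 0.92) = 1.8
Sc = 1.8 * 0.183277
Sc = 0.3299 m


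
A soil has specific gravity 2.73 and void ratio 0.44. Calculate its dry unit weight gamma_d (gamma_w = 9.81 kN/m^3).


Result: 18.598 kN/m^3

Derivation:
Using gamma_d = Gs * gamma_w / (1 + e)
gamma_d = 2.73 * 9.81 / (1 + 0.44)
gamma_d = 2.73 * 9.81 / 1.44
gamma_d = 18.598 kN/m^3


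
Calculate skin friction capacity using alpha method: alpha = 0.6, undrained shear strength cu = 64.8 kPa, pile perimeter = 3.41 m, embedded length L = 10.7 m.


Using Qs = alpha * cu * perimeter * L
Qs = 0.6 * 64.8 * 3.41 * 10.7
Qs = 1418.61 kN


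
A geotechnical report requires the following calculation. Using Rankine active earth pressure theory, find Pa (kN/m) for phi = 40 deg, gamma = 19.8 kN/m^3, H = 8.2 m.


Compute active earth pressure coefficient:
Ka = tan^2(45 - phi/2) = tan^2(25.0) = 0.217443
Compute active force:
Pa = 0.5 * Ka * gamma * H^2
Pa = 0.5 * 0.217443 * 19.8 * 8.2^2
Pa = 144.75 kN/m


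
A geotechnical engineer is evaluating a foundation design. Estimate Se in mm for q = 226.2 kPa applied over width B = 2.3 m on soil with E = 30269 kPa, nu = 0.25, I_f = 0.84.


Using Se = q * B * (1 - nu^2) * I_f / E
1 - nu^2 = 1 - 0.25^2 = 0.9375
Se = 226.2 * 2.3 * 0.9375 * 0.84 / 30269
Se = 0.013535 m
Convert to mm: Se = 0.013535 * 1000 = 13.535 mm


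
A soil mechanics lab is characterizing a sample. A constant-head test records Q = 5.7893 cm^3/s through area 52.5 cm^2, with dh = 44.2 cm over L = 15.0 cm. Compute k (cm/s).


Compute hydraulic gradient:
i = dh / L = 44.2 / 15.0 = 2.94667
Then apply Darcy's law:
k = Q / (A * i)
k = 5.7893 / (52.5 * 2.94667)
k = 5.7893 / 154.7
k = 0.037423 cm/s


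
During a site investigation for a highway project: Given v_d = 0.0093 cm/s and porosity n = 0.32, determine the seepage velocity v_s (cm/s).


Result: 0.02906 cm/s

Derivation:
Using v_s = v_d / n
v_s = 0.0093 / 0.32
v_s = 0.02906 cm/s


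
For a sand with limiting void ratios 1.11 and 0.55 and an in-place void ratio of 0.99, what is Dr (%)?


Result: 21.43 %

Derivation:
Using Dr = (e_max - e) / (e_max - e_min) * 100
e_max - e = 1.11 - 0.99 = 0.12
e_max - e_min = 1.11 - 0.55 = 0.56
Dr = 0.12 / 0.56 * 100
Dr = 21.43 %


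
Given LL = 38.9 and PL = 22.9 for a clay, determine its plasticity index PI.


Using PI = LL - PL
PI = 38.9 - 22.9
PI = 16.0


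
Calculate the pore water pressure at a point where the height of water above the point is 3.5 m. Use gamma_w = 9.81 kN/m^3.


Result: 34.34 kPa

Derivation:
Using u = gamma_w * h_w
u = 9.81 * 3.5
u = 34.34 kPa


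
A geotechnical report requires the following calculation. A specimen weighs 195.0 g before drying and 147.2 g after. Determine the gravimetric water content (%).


Using w = (m_wet - m_dry) / m_dry * 100
m_wet - m_dry = 195.0 - 147.2 = 47.8 g
w = 47.8 / 147.2 * 100
w = 32.47 %


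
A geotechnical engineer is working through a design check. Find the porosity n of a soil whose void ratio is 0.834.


Result: 0.4547

Derivation:
Using the relation n = e / (1 + e)
n = 0.834 / (1 + 0.834)
n = 0.834 / 1.834
n = 0.4547


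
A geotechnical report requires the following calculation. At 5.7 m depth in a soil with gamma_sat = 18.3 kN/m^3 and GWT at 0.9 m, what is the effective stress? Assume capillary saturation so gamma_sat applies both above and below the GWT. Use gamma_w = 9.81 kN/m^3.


Total stress = gamma_sat * depth
sigma = 18.3 * 5.7 = 104.31 kPa
Pore water pressure u = gamma_w * (depth - d_wt)
u = 9.81 * (5.7 - 0.9) = 47.088 kPa
Effective stress = sigma - u
sigma' = 104.31 - 47.088 = 57.22 kPa


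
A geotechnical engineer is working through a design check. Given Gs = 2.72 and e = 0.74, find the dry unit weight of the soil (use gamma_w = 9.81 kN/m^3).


Result: 15.335 kN/m^3

Derivation:
Using gamma_d = Gs * gamma_w / (1 + e)
gamma_d = 2.72 * 9.81 / (1 + 0.74)
gamma_d = 2.72 * 9.81 / 1.74
gamma_d = 15.335 kN/m^3


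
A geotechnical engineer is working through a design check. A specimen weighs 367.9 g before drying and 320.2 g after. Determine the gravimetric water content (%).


Using w = (m_wet - m_dry) / m_dry * 100
m_wet - m_dry = 367.9 - 320.2 = 47.7 g
w = 47.7 / 320.2 * 100
w = 14.9 %


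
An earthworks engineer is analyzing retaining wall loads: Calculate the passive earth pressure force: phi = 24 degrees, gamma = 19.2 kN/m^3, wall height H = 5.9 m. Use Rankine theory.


Result: 792.39 kN/m

Derivation:
Compute passive earth pressure coefficient:
Kp = tan^2(45 + phi/2) = tan^2(57.0) = 2.371184
Compute passive force:
Pp = 0.5 * Kp * gamma * H^2
Pp = 0.5 * 2.371184 * 19.2 * 5.9^2
Pp = 792.39 kN/m


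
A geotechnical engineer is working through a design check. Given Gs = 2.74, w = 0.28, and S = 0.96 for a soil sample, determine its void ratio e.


Using the relation e = Gs * w / S
e = 2.74 * 0.28 / 0.96
e = 0.7992


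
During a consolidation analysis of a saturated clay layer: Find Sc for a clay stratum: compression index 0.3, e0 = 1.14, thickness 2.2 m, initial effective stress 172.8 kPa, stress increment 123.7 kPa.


Using Sc = Cc * H / (1 + e0) * log10((sigma0 + delta_sigma) / sigma0)
Stress ratio = (172.8 + 123.7) / 172.8 = 1.71586
log10(1.71586) = 0.234481
Cc * H / (1 + e0) = 0.3 * 2.2 / (1 + 1.14) = 0.308411
Sc = 0.308411 * 0.234481
Sc = 0.0723 m


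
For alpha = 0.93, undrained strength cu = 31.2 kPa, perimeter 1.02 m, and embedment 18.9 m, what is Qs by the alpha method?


Result: 559.37 kN

Derivation:
Using Qs = alpha * cu * perimeter * L
Qs = 0.93 * 31.2 * 1.02 * 18.9
Qs = 559.37 kN


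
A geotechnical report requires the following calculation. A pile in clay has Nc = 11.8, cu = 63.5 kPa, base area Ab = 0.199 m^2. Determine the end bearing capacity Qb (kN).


Result: 149.11 kN

Derivation:
Using Qb = Nc * cu * Ab
Qb = 11.8 * 63.5 * 0.199
Qb = 149.11 kN


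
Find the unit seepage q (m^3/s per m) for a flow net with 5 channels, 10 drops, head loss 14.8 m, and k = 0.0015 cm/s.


Result: 0.000111 m^3/s per m

Derivation:
Convert k to m/s for unit consistency with H:
k = 0.0015 cm/s = 0.0015 / 100 m/s = 1.5e-05 m/s
Using q = k * H * Nf / Nd
Nf / Nd = 5 / 10 = 0.5
q = 1.5e-05 * 14.8 * 0.5
q = 0.000111 m^3/s per m


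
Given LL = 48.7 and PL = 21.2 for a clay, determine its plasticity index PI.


Using PI = LL - PL
PI = 48.7 - 21.2
PI = 27.5


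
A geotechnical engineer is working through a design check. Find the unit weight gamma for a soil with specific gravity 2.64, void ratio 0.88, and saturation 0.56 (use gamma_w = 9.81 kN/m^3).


Result: 16.347 kN/m^3

Derivation:
Using gamma = gamma_w * (Gs + S*e) / (1 + e)
Numerator: Gs + S*e = 2.64 + 0.56*0.88 = 3.1328
Denominator: 1 + e = 1 + 0.88 = 1.88
gamma = 9.81 * 3.1328 / 1.88
gamma = 16.347 kN/m^3


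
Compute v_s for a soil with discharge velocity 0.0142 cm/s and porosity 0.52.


Using v_s = v_d / n
v_s = 0.0142 / 0.52
v_s = 0.02731 cm/s


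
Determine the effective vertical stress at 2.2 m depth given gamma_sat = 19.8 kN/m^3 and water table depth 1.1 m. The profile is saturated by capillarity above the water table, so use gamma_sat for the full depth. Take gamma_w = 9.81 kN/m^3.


Result: 32.77 kPa

Derivation:
Total stress = gamma_sat * depth
sigma = 19.8 * 2.2 = 43.56 kPa
Pore water pressure u = gamma_w * (depth - d_wt)
u = 9.81 * (2.2 - 1.1) = 10.791 kPa
Effective stress = sigma - u
sigma' = 43.56 - 10.791 = 32.77 kPa


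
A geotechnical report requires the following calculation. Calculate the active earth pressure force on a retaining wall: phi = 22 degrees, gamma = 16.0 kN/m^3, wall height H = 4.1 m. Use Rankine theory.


Compute active earth pressure coefficient:
Ka = tan^2(45 - phi/2) = tan^2(34.0) = 0.454962
Compute active force:
Pa = 0.5 * Ka * gamma * H^2
Pa = 0.5 * 0.454962 * 16.0 * 4.1^2
Pa = 61.18 kN/m


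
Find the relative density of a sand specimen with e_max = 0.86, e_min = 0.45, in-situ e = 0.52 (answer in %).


Result: 82.93 %

Derivation:
Using Dr = (e_max - e) / (e_max - e_min) * 100
e_max - e = 0.86 - 0.52 = 0.34
e_max - e_min = 0.86 - 0.45 = 0.41
Dr = 0.34 / 0.41 * 100
Dr = 82.93 %


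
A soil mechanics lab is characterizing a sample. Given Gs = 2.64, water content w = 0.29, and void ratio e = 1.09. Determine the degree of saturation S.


Using S = Gs * w / e
S = 2.64 * 0.29 / 1.09
S = 0.7024


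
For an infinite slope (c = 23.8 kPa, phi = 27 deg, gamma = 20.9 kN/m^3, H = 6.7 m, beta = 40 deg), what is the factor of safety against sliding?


Using Fs = c / (gamma*H*sin(beta)*cos(beta)) + tan(phi)/tan(beta)
Cohesion contribution = 23.8 / (20.9*6.7*sin(40)*cos(40))
Cohesion contribution = 0.345171
Friction contribution = tan(27)/tan(40) = 0.607229
Fs = 0.345171 + 0.607229
Fs = 0.952


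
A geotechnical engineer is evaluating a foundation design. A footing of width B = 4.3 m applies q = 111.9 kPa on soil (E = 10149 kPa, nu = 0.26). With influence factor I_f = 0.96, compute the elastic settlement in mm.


Result: 42.437 mm

Derivation:
Using Se = q * B * (1 - nu^2) * I_f / E
1 - nu^2 = 1 - 0.26^2 = 0.9324
Se = 111.9 * 4.3 * 0.9324 * 0.96 / 10149
Se = 0.042437 m
Convert to mm: Se = 0.042437 * 1000 = 42.437 mm


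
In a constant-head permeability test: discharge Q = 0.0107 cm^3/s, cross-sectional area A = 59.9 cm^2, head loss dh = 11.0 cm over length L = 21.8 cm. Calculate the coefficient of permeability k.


Compute hydraulic gradient:
i = dh / L = 11.0 / 21.8 = 0.504587
Then apply Darcy's law:
k = Q / (A * i)
k = 0.0107 / (59.9 * 0.504587)
k = 0.0107 / 30.2248
k = 0.000354 cm/s


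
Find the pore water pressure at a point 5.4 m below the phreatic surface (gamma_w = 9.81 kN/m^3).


Result: 52.97 kPa

Derivation:
Using u = gamma_w * h_w
u = 9.81 * 5.4
u = 52.97 kPa


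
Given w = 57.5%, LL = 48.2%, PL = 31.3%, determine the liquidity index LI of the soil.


First compute the plasticity index:
PI = LL - PL = 48.2 - 31.3 = 16.9
Then compute the liquidity index:
LI = (w - PL) / PI
LI = (57.5 - 31.3) / 16.9
LI = 1.55


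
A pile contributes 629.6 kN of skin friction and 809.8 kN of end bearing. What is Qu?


Using Qu = Qf + Qb
Qu = 629.6 + 809.8
Qu = 1439.4 kN


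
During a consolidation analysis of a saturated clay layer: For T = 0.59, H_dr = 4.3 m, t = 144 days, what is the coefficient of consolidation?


Result: 0.07576 m^2/day

Derivation:
Using cv = T * H_dr^2 / t
H_dr^2 = 4.3^2 = 18.49
cv = 0.59 * 18.49 / 144
cv = 0.07576 m^2/day


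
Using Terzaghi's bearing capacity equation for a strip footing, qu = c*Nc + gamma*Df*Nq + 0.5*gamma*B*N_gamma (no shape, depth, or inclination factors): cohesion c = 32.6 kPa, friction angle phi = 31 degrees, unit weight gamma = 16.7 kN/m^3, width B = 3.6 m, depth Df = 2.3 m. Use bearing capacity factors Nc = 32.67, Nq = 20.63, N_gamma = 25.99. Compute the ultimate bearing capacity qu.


Result: 2638.7 kPa

Derivation:
Compute qu = c*Nc + gamma*Df*Nq + 0.5*gamma*B*N_gamma
Term 1: 32.6 * 32.67 = 1065.042
Term 2: 16.7 * 2.3 * 20.63 = 792.3983
Term 3: 0.5 * 16.7 * 3.6 * 25.99 = 781.2594
qu = 1065.042 + 792.3983 + 781.2594
qu = 2638.7 kPa


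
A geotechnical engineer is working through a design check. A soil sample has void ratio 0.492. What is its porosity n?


Result: 0.3298

Derivation:
Using the relation n = e / (1 + e)
n = 0.492 / (1 + 0.492)
n = 0.492 / 1.492
n = 0.3298


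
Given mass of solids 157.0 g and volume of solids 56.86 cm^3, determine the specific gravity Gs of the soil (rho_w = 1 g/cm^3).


Using Gs = m_s / (V_s * rho_w)
Since rho_w = 1 g/cm^3:
Gs = 157.0 / 56.86
Gs = 2.761


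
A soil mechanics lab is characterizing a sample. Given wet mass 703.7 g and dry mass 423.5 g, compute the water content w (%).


Using w = (m_wet - m_dry) / m_dry * 100
m_wet - m_dry = 703.7 - 423.5 = 280.2 g
w = 280.2 / 423.5 * 100
w = 66.16 %


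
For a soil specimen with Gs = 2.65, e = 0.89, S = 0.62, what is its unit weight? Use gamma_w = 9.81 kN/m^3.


Result: 16.619 kN/m^3

Derivation:
Using gamma = gamma_w * (Gs + S*e) / (1 + e)
Numerator: Gs + S*e = 2.65 + 0.62*0.89 = 3.2018
Denominator: 1 + e = 1 + 0.89 = 1.89
gamma = 9.81 * 3.2018 / 1.89
gamma = 16.619 kN/m^3


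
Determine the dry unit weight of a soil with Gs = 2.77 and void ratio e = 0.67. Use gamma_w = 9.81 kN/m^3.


Using gamma_d = Gs * gamma_w / (1 + e)
gamma_d = 2.77 * 9.81 / (1 + 0.67)
gamma_d = 2.77 * 9.81 / 1.67
gamma_d = 16.272 kN/m^3


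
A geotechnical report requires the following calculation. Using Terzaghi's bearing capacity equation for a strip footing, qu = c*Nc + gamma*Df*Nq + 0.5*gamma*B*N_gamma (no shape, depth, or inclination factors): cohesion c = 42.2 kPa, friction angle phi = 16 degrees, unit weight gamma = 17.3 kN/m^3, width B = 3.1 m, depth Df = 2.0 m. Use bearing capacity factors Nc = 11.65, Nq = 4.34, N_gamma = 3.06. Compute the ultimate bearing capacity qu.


Result: 723.85 kPa

Derivation:
Compute qu = c*Nc + gamma*Df*Nq + 0.5*gamma*B*N_gamma
Term 1: 42.2 * 11.65 = 491.63
Term 2: 17.3 * 2.0 * 4.34 = 150.164
Term 3: 0.5 * 17.3 * 3.1 * 3.06 = 82.0539
qu = 491.63 + 150.164 + 82.0539
qu = 723.85 kPa


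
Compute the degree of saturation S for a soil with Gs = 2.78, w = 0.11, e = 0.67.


Using S = Gs * w / e
S = 2.78 * 0.11 / 0.67
S = 0.4564


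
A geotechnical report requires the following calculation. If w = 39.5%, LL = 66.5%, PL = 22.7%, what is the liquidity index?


First compute the plasticity index:
PI = LL - PL = 66.5 - 22.7 = 43.8
Then compute the liquidity index:
LI = (w - PL) / PI
LI = (39.5 - 22.7) / 43.8
LI = 0.384


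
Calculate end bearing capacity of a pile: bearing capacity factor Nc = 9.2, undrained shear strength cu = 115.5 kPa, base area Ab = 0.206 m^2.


Using Qb = Nc * cu * Ab
Qb = 9.2 * 115.5 * 0.206
Qb = 218.9 kN


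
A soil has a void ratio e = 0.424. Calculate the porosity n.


Result: 0.2978

Derivation:
Using the relation n = e / (1 + e)
n = 0.424 / (1 + 0.424)
n = 0.424 / 1.424
n = 0.2978


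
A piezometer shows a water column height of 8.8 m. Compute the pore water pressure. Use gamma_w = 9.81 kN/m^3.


Using u = gamma_w * h_w
u = 9.81 * 8.8
u = 86.33 kPa


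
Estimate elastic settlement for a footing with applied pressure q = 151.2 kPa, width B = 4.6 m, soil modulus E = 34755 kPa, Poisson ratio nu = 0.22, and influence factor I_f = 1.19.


Using Se = q * B * (1 - nu^2) * I_f / E
1 - nu^2 = 1 - 0.22^2 = 0.9516
Se = 151.2 * 4.6 * 0.9516 * 1.19 / 34755
Se = 0.022662 m
Convert to mm: Se = 0.022662 * 1000 = 22.662 mm


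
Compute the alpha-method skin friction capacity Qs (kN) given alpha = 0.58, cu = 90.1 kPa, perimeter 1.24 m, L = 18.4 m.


Result: 1192.32 kN

Derivation:
Using Qs = alpha * cu * perimeter * L
Qs = 0.58 * 90.1 * 1.24 * 18.4
Qs = 1192.32 kN


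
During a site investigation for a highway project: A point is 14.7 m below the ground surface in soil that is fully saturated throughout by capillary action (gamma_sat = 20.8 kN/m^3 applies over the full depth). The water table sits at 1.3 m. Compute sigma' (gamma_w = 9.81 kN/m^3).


Total stress = gamma_sat * depth
sigma = 20.8 * 14.7 = 305.76 kPa
Pore water pressure u = gamma_w * (depth - d_wt)
u = 9.81 * (14.7 - 1.3) = 131.454 kPa
Effective stress = sigma - u
sigma' = 305.76 - 131.454 = 174.31 kPa


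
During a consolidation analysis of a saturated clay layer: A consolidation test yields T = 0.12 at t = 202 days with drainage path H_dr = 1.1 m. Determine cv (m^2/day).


Result: 0.00072 m^2/day

Derivation:
Using cv = T * H_dr^2 / t
H_dr^2 = 1.1^2 = 1.21
cv = 0.12 * 1.21 / 202
cv = 0.00072 m^2/day


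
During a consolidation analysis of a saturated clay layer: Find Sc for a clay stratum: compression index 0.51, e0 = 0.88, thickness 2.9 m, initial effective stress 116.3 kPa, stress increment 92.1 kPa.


Result: 0.1993 m

Derivation:
Using Sc = Cc * H / (1 + e0) * log10((sigma0 + delta_sigma) / sigma0)
Stress ratio = (116.3 + 92.1) / 116.3 = 1.79192
log10(1.79192) = 0.253318
Cc * H / (1 + e0) = 0.51 * 2.9 / (1 + 0.88) = 0.786702
Sc = 0.786702 * 0.253318
Sc = 0.1993 m


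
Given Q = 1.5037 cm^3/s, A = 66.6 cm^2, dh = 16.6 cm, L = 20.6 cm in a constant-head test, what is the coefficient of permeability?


Compute hydraulic gradient:
i = dh / L = 16.6 / 20.6 = 0.805825
Then apply Darcy's law:
k = Q / (A * i)
k = 1.5037 / (66.6 * 0.805825)
k = 1.5037 / 53.668
k = 0.028019 cm/s


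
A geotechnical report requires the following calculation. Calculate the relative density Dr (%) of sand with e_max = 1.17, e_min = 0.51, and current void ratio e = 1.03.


Using Dr = (e_max - e) / (e_max - e_min) * 100
e_max - e = 1.17 - 1.03 = 0.14
e_max - e_min = 1.17 - 0.51 = 0.66
Dr = 0.14 / 0.66 * 100
Dr = 21.21 %


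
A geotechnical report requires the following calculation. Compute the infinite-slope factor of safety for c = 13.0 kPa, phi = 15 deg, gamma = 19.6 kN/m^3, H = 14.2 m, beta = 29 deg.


Using Fs = c / (gamma*H*sin(beta)*cos(beta)) + tan(phi)/tan(beta)
Cohesion contribution = 13.0 / (19.6*14.2*sin(29)*cos(29))
Cohesion contribution = 0.110156
Friction contribution = tan(15)/tan(29) = 0.483393
Fs = 0.110156 + 0.483393
Fs = 0.594


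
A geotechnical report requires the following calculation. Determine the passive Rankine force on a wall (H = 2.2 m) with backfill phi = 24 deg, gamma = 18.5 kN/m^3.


Compute passive earth pressure coefficient:
Kp = tan^2(45 + phi/2) = tan^2(57.0) = 2.371184
Compute passive force:
Pp = 0.5 * Kp * gamma * H^2
Pp = 0.5 * 2.371184 * 18.5 * 2.2^2
Pp = 106.16 kN/m


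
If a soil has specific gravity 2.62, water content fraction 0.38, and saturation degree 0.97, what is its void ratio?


Using the relation e = Gs * w / S
e = 2.62 * 0.38 / 0.97
e = 1.0264


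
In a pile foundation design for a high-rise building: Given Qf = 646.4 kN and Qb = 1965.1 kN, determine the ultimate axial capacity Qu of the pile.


Using Qu = Qf + Qb
Qu = 646.4 + 1965.1
Qu = 2611.5 kN


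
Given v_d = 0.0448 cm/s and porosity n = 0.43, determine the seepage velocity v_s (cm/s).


Using v_s = v_d / n
v_s = 0.0448 / 0.43
v_s = 0.10419 cm/s


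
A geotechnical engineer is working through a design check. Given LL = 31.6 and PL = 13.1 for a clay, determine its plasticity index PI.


Using PI = LL - PL
PI = 31.6 - 13.1
PI = 18.5


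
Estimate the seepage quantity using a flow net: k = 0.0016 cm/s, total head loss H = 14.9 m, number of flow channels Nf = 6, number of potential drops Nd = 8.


Convert k to m/s for unit consistency with H:
k = 0.0016 cm/s = 0.0016 / 100 m/s = 1.6e-05 m/s
Using q = k * H * Nf / Nd
Nf / Nd = 6 / 8 = 0.75
q = 1.6e-05 * 14.9 * 0.75
q = 0.0001788 m^3/s per m


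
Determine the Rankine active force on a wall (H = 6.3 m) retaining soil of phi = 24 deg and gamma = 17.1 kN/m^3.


Result: 143.11 kN/m

Derivation:
Compute active earth pressure coefficient:
Ka = tan^2(45 - phi/2) = tan^2(33.0) = 0.42173
Compute active force:
Pa = 0.5 * Ka * gamma * H^2
Pa = 0.5 * 0.42173 * 17.1 * 6.3^2
Pa = 143.11 kN/m


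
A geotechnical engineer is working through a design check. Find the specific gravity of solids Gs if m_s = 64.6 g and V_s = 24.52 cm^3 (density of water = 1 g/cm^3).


Result: 2.635

Derivation:
Using Gs = m_s / (V_s * rho_w)
Since rho_w = 1 g/cm^3:
Gs = 64.6 / 24.52
Gs = 2.635


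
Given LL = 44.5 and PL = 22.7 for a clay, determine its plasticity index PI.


Using PI = LL - PL
PI = 44.5 - 22.7
PI = 21.8


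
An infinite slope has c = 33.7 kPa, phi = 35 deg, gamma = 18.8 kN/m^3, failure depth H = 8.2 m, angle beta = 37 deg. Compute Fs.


Result: 1.384

Derivation:
Using Fs = c / (gamma*H*sin(beta)*cos(beta)) + tan(phi)/tan(beta)
Cohesion contribution = 33.7 / (18.8*8.2*sin(37)*cos(37))
Cohesion contribution = 0.454827
Friction contribution = tan(35)/tan(37) = 0.929207
Fs = 0.454827 + 0.929207
Fs = 1.384


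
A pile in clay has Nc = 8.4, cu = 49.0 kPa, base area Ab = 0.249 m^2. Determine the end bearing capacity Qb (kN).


Using Qb = Nc * cu * Ab
Qb = 8.4 * 49.0 * 0.249
Qb = 102.49 kN


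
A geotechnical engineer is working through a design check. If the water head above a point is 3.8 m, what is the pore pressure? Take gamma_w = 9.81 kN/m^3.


Result: 37.28 kPa

Derivation:
Using u = gamma_w * h_w
u = 9.81 * 3.8
u = 37.28 kPa


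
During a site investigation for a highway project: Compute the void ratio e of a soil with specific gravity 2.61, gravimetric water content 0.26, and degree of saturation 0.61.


Result: 1.1125

Derivation:
Using the relation e = Gs * w / S
e = 2.61 * 0.26 / 0.61
e = 1.1125
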